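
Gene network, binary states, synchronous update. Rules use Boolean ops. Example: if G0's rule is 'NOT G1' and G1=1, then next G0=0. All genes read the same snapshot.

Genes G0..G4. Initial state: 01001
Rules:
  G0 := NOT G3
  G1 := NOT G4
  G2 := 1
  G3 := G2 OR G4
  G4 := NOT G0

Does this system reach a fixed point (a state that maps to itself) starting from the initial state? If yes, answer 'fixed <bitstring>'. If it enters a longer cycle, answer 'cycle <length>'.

Step 0: 01001
Step 1: G0=NOT G3=NOT 0=1 G1=NOT G4=NOT 1=0 G2=1(const) G3=G2|G4=0|1=1 G4=NOT G0=NOT 0=1 -> 10111
Step 2: G0=NOT G3=NOT 1=0 G1=NOT G4=NOT 1=0 G2=1(const) G3=G2|G4=1|1=1 G4=NOT G0=NOT 1=0 -> 00110
Step 3: G0=NOT G3=NOT 1=0 G1=NOT G4=NOT 0=1 G2=1(const) G3=G2|G4=1|0=1 G4=NOT G0=NOT 0=1 -> 01111
Step 4: G0=NOT G3=NOT 1=0 G1=NOT G4=NOT 1=0 G2=1(const) G3=G2|G4=1|1=1 G4=NOT G0=NOT 0=1 -> 00111
Step 5: G0=NOT G3=NOT 1=0 G1=NOT G4=NOT 1=0 G2=1(const) G3=G2|G4=1|1=1 G4=NOT G0=NOT 0=1 -> 00111
Fixed point reached at step 4: 00111

Answer: fixed 00111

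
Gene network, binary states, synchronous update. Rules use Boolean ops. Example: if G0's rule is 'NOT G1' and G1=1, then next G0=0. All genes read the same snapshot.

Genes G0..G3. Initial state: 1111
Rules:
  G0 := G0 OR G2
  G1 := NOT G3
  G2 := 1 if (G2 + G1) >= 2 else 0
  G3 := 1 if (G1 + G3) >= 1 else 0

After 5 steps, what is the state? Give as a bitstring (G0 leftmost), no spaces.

Step 1: G0=G0|G2=1|1=1 G1=NOT G3=NOT 1=0 G2=(1+1>=2)=1 G3=(1+1>=1)=1 -> 1011
Step 2: G0=G0|G2=1|1=1 G1=NOT G3=NOT 1=0 G2=(1+0>=2)=0 G3=(0+1>=1)=1 -> 1001
Step 3: G0=G0|G2=1|0=1 G1=NOT G3=NOT 1=0 G2=(0+0>=2)=0 G3=(0+1>=1)=1 -> 1001
Step 4: G0=G0|G2=1|0=1 G1=NOT G3=NOT 1=0 G2=(0+0>=2)=0 G3=(0+1>=1)=1 -> 1001
Step 5: G0=G0|G2=1|0=1 G1=NOT G3=NOT 1=0 G2=(0+0>=2)=0 G3=(0+1>=1)=1 -> 1001

1001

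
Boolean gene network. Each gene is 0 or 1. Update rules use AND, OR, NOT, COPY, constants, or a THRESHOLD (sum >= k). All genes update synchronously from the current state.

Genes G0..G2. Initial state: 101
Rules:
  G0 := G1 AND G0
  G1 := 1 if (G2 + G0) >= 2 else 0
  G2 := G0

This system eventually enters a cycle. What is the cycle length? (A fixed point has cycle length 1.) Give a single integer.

Step 0: 101
Step 1: G0=G1&G0=0&1=0 G1=(1+1>=2)=1 G2=G0=1 -> 011
Step 2: G0=G1&G0=1&0=0 G1=(1+0>=2)=0 G2=G0=0 -> 000
Step 3: G0=G1&G0=0&0=0 G1=(0+0>=2)=0 G2=G0=0 -> 000
State from step 3 equals state from step 2 -> cycle length 1

Answer: 1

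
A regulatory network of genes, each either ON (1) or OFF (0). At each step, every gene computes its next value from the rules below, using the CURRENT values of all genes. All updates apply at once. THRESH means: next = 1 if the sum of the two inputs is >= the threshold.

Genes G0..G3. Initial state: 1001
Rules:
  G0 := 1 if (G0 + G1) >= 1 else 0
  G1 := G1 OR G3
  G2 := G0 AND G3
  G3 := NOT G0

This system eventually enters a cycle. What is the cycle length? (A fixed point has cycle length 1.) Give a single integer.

Answer: 1

Derivation:
Step 0: 1001
Step 1: G0=(1+0>=1)=1 G1=G1|G3=0|1=1 G2=G0&G3=1&1=1 G3=NOT G0=NOT 1=0 -> 1110
Step 2: G0=(1+1>=1)=1 G1=G1|G3=1|0=1 G2=G0&G3=1&0=0 G3=NOT G0=NOT 1=0 -> 1100
Step 3: G0=(1+1>=1)=1 G1=G1|G3=1|0=1 G2=G0&G3=1&0=0 G3=NOT G0=NOT 1=0 -> 1100
State from step 3 equals state from step 2 -> cycle length 1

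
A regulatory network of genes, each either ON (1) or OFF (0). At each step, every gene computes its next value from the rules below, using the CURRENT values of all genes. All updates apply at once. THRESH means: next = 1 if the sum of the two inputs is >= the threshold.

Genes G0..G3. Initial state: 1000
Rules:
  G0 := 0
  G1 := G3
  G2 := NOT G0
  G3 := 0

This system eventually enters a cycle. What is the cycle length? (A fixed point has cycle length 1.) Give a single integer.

Answer: 1

Derivation:
Step 0: 1000
Step 1: G0=0(const) G1=G3=0 G2=NOT G0=NOT 1=0 G3=0(const) -> 0000
Step 2: G0=0(const) G1=G3=0 G2=NOT G0=NOT 0=1 G3=0(const) -> 0010
Step 3: G0=0(const) G1=G3=0 G2=NOT G0=NOT 0=1 G3=0(const) -> 0010
State from step 3 equals state from step 2 -> cycle length 1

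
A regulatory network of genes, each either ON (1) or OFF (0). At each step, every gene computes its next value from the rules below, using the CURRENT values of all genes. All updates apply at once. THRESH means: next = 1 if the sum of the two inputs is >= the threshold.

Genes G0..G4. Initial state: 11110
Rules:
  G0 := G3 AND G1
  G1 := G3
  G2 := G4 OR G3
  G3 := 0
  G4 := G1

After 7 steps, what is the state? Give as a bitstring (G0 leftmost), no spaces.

Step 1: G0=G3&G1=1&1=1 G1=G3=1 G2=G4|G3=0|1=1 G3=0(const) G4=G1=1 -> 11101
Step 2: G0=G3&G1=0&1=0 G1=G3=0 G2=G4|G3=1|0=1 G3=0(const) G4=G1=1 -> 00101
Step 3: G0=G3&G1=0&0=0 G1=G3=0 G2=G4|G3=1|0=1 G3=0(const) G4=G1=0 -> 00100
Step 4: G0=G3&G1=0&0=0 G1=G3=0 G2=G4|G3=0|0=0 G3=0(const) G4=G1=0 -> 00000
Step 5: G0=G3&G1=0&0=0 G1=G3=0 G2=G4|G3=0|0=0 G3=0(const) G4=G1=0 -> 00000
Step 6: G0=G3&G1=0&0=0 G1=G3=0 G2=G4|G3=0|0=0 G3=0(const) G4=G1=0 -> 00000
Step 7: G0=G3&G1=0&0=0 G1=G3=0 G2=G4|G3=0|0=0 G3=0(const) G4=G1=0 -> 00000

00000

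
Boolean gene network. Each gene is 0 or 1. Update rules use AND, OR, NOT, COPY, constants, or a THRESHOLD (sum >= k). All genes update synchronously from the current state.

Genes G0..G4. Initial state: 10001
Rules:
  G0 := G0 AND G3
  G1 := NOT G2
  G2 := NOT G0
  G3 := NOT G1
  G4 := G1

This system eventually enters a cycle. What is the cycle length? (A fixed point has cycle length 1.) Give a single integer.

Answer: 1

Derivation:
Step 0: 10001
Step 1: G0=G0&G3=1&0=0 G1=NOT G2=NOT 0=1 G2=NOT G0=NOT 1=0 G3=NOT G1=NOT 0=1 G4=G1=0 -> 01010
Step 2: G0=G0&G3=0&1=0 G1=NOT G2=NOT 0=1 G2=NOT G0=NOT 0=1 G3=NOT G1=NOT 1=0 G4=G1=1 -> 01101
Step 3: G0=G0&G3=0&0=0 G1=NOT G2=NOT 1=0 G2=NOT G0=NOT 0=1 G3=NOT G1=NOT 1=0 G4=G1=1 -> 00101
Step 4: G0=G0&G3=0&0=0 G1=NOT G2=NOT 1=0 G2=NOT G0=NOT 0=1 G3=NOT G1=NOT 0=1 G4=G1=0 -> 00110
Step 5: G0=G0&G3=0&1=0 G1=NOT G2=NOT 1=0 G2=NOT G0=NOT 0=1 G3=NOT G1=NOT 0=1 G4=G1=0 -> 00110
State from step 5 equals state from step 4 -> cycle length 1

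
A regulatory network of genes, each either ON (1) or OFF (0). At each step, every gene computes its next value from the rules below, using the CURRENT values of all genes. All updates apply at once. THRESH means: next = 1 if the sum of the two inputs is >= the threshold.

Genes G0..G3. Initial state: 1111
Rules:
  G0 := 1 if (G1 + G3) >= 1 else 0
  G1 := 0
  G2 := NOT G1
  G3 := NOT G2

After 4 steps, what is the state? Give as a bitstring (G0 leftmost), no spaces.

Step 1: G0=(1+1>=1)=1 G1=0(const) G2=NOT G1=NOT 1=0 G3=NOT G2=NOT 1=0 -> 1000
Step 2: G0=(0+0>=1)=0 G1=0(const) G2=NOT G1=NOT 0=1 G3=NOT G2=NOT 0=1 -> 0011
Step 3: G0=(0+1>=1)=1 G1=0(const) G2=NOT G1=NOT 0=1 G3=NOT G2=NOT 1=0 -> 1010
Step 4: G0=(0+0>=1)=0 G1=0(const) G2=NOT G1=NOT 0=1 G3=NOT G2=NOT 1=0 -> 0010

0010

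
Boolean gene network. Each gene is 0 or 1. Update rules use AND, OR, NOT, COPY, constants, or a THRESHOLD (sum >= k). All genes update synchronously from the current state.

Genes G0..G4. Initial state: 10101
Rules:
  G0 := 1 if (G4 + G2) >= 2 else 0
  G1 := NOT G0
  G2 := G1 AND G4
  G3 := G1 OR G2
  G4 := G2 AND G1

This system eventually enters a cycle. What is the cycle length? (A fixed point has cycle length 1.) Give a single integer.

Step 0: 10101
Step 1: G0=(1+1>=2)=1 G1=NOT G0=NOT 1=0 G2=G1&G4=0&1=0 G3=G1|G2=0|1=1 G4=G2&G1=1&0=0 -> 10010
Step 2: G0=(0+0>=2)=0 G1=NOT G0=NOT 1=0 G2=G1&G4=0&0=0 G3=G1|G2=0|0=0 G4=G2&G1=0&0=0 -> 00000
Step 3: G0=(0+0>=2)=0 G1=NOT G0=NOT 0=1 G2=G1&G4=0&0=0 G3=G1|G2=0|0=0 G4=G2&G1=0&0=0 -> 01000
Step 4: G0=(0+0>=2)=0 G1=NOT G0=NOT 0=1 G2=G1&G4=1&0=0 G3=G1|G2=1|0=1 G4=G2&G1=0&1=0 -> 01010
Step 5: G0=(0+0>=2)=0 G1=NOT G0=NOT 0=1 G2=G1&G4=1&0=0 G3=G1|G2=1|0=1 G4=G2&G1=0&1=0 -> 01010
State from step 5 equals state from step 4 -> cycle length 1

Answer: 1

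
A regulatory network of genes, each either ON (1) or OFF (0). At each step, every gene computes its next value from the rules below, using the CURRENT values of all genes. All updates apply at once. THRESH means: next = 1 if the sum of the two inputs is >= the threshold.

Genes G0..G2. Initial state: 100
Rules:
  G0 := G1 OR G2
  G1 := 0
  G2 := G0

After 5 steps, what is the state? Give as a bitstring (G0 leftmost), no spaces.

Step 1: G0=G1|G2=0|0=0 G1=0(const) G2=G0=1 -> 001
Step 2: G0=G1|G2=0|1=1 G1=0(const) G2=G0=0 -> 100
Step 3: G0=G1|G2=0|0=0 G1=0(const) G2=G0=1 -> 001
Step 4: G0=G1|G2=0|1=1 G1=0(const) G2=G0=0 -> 100
Step 5: G0=G1|G2=0|0=0 G1=0(const) G2=G0=1 -> 001

001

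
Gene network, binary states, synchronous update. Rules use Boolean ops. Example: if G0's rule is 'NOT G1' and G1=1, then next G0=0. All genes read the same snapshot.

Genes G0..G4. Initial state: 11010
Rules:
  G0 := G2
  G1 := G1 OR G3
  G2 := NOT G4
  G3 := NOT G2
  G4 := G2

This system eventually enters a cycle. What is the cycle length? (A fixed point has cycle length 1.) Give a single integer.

Answer: 4

Derivation:
Step 0: 11010
Step 1: G0=G2=0 G1=G1|G3=1|1=1 G2=NOT G4=NOT 0=1 G3=NOT G2=NOT 0=1 G4=G2=0 -> 01110
Step 2: G0=G2=1 G1=G1|G3=1|1=1 G2=NOT G4=NOT 0=1 G3=NOT G2=NOT 1=0 G4=G2=1 -> 11101
Step 3: G0=G2=1 G1=G1|G3=1|0=1 G2=NOT G4=NOT 1=0 G3=NOT G2=NOT 1=0 G4=G2=1 -> 11001
Step 4: G0=G2=0 G1=G1|G3=1|0=1 G2=NOT G4=NOT 1=0 G3=NOT G2=NOT 0=1 G4=G2=0 -> 01010
Step 5: G0=G2=0 G1=G1|G3=1|1=1 G2=NOT G4=NOT 0=1 G3=NOT G2=NOT 0=1 G4=G2=0 -> 01110
State from step 5 equals state from step 1 -> cycle length 4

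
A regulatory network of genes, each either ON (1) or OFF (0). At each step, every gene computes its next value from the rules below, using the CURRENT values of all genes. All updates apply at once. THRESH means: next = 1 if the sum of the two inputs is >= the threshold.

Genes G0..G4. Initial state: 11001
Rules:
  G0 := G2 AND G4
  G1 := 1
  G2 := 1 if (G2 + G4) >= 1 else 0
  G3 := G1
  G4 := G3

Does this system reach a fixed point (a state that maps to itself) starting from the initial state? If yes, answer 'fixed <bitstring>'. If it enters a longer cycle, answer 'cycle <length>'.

Step 0: 11001
Step 1: G0=G2&G4=0&1=0 G1=1(const) G2=(0+1>=1)=1 G3=G1=1 G4=G3=0 -> 01110
Step 2: G0=G2&G4=1&0=0 G1=1(const) G2=(1+0>=1)=1 G3=G1=1 G4=G3=1 -> 01111
Step 3: G0=G2&G4=1&1=1 G1=1(const) G2=(1+1>=1)=1 G3=G1=1 G4=G3=1 -> 11111
Step 4: G0=G2&G4=1&1=1 G1=1(const) G2=(1+1>=1)=1 G3=G1=1 G4=G3=1 -> 11111
Fixed point reached at step 3: 11111

Answer: fixed 11111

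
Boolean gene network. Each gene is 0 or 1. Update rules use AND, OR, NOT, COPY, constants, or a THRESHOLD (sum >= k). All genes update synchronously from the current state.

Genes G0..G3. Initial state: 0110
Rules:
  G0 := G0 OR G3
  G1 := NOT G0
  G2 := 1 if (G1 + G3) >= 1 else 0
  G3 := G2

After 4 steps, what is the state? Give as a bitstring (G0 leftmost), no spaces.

Step 1: G0=G0|G3=0|0=0 G1=NOT G0=NOT 0=1 G2=(1+0>=1)=1 G3=G2=1 -> 0111
Step 2: G0=G0|G3=0|1=1 G1=NOT G0=NOT 0=1 G2=(1+1>=1)=1 G3=G2=1 -> 1111
Step 3: G0=G0|G3=1|1=1 G1=NOT G0=NOT 1=0 G2=(1+1>=1)=1 G3=G2=1 -> 1011
Step 4: G0=G0|G3=1|1=1 G1=NOT G0=NOT 1=0 G2=(0+1>=1)=1 G3=G2=1 -> 1011

1011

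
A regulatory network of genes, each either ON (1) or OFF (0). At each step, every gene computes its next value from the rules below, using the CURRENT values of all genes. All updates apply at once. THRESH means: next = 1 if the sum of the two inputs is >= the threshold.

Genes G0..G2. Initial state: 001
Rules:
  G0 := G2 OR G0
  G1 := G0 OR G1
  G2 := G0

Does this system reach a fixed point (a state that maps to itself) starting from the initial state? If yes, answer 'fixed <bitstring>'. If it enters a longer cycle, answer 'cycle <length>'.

Step 0: 001
Step 1: G0=G2|G0=1|0=1 G1=G0|G1=0|0=0 G2=G0=0 -> 100
Step 2: G0=G2|G0=0|1=1 G1=G0|G1=1|0=1 G2=G0=1 -> 111
Step 3: G0=G2|G0=1|1=1 G1=G0|G1=1|1=1 G2=G0=1 -> 111
Fixed point reached at step 2: 111

Answer: fixed 111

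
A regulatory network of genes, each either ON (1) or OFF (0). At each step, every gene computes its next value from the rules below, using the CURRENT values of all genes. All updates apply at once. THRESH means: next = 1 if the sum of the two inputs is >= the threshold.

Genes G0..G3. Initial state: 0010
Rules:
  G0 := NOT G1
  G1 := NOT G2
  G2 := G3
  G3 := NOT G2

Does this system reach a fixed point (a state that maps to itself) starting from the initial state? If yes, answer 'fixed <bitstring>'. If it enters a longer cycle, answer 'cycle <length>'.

Step 0: 0010
Step 1: G0=NOT G1=NOT 0=1 G1=NOT G2=NOT 1=0 G2=G3=0 G3=NOT G2=NOT 1=0 -> 1000
Step 2: G0=NOT G1=NOT 0=1 G1=NOT G2=NOT 0=1 G2=G3=0 G3=NOT G2=NOT 0=1 -> 1101
Step 3: G0=NOT G1=NOT 1=0 G1=NOT G2=NOT 0=1 G2=G3=1 G3=NOT G2=NOT 0=1 -> 0111
Step 4: G0=NOT G1=NOT 1=0 G1=NOT G2=NOT 1=0 G2=G3=1 G3=NOT G2=NOT 1=0 -> 0010
Cycle of length 4 starting at step 0 -> no fixed point

Answer: cycle 4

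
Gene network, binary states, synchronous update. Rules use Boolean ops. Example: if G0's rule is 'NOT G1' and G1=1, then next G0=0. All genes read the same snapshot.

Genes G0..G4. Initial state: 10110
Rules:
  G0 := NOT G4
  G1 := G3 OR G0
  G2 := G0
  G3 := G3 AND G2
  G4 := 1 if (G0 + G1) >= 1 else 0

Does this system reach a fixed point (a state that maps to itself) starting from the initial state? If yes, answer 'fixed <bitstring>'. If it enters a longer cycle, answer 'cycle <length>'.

Step 0: 10110
Step 1: G0=NOT G4=NOT 0=1 G1=G3|G0=1|1=1 G2=G0=1 G3=G3&G2=1&1=1 G4=(1+0>=1)=1 -> 11111
Step 2: G0=NOT G4=NOT 1=0 G1=G3|G0=1|1=1 G2=G0=1 G3=G3&G2=1&1=1 G4=(1+1>=1)=1 -> 01111
Step 3: G0=NOT G4=NOT 1=0 G1=G3|G0=1|0=1 G2=G0=0 G3=G3&G2=1&1=1 G4=(0+1>=1)=1 -> 01011
Step 4: G0=NOT G4=NOT 1=0 G1=G3|G0=1|0=1 G2=G0=0 G3=G3&G2=1&0=0 G4=(0+1>=1)=1 -> 01001
Step 5: G0=NOT G4=NOT 1=0 G1=G3|G0=0|0=0 G2=G0=0 G3=G3&G2=0&0=0 G4=(0+1>=1)=1 -> 00001
Step 6: G0=NOT G4=NOT 1=0 G1=G3|G0=0|0=0 G2=G0=0 G3=G3&G2=0&0=0 G4=(0+0>=1)=0 -> 00000
Step 7: G0=NOT G4=NOT 0=1 G1=G3|G0=0|0=0 G2=G0=0 G3=G3&G2=0&0=0 G4=(0+0>=1)=0 -> 10000
Step 8: G0=NOT G4=NOT 0=1 G1=G3|G0=0|1=1 G2=G0=1 G3=G3&G2=0&0=0 G4=(1+0>=1)=1 -> 11101
Step 9: G0=NOT G4=NOT 1=0 G1=G3|G0=0|1=1 G2=G0=1 G3=G3&G2=0&1=0 G4=(1+1>=1)=1 -> 01101
Step 10: G0=NOT G4=NOT 1=0 G1=G3|G0=0|0=0 G2=G0=0 G3=G3&G2=0&1=0 G4=(0+1>=1)=1 -> 00001
Cycle of length 5 starting at step 5 -> no fixed point

Answer: cycle 5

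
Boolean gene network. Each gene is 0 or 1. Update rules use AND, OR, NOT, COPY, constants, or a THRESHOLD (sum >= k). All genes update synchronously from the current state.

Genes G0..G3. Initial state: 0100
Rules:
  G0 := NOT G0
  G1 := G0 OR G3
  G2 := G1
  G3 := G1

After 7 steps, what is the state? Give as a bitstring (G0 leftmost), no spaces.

Step 1: G0=NOT G0=NOT 0=1 G1=G0|G3=0|0=0 G2=G1=1 G3=G1=1 -> 1011
Step 2: G0=NOT G0=NOT 1=0 G1=G0|G3=1|1=1 G2=G1=0 G3=G1=0 -> 0100
Step 3: G0=NOT G0=NOT 0=1 G1=G0|G3=0|0=0 G2=G1=1 G3=G1=1 -> 1011
Step 4: G0=NOT G0=NOT 1=0 G1=G0|G3=1|1=1 G2=G1=0 G3=G1=0 -> 0100
Step 5: G0=NOT G0=NOT 0=1 G1=G0|G3=0|0=0 G2=G1=1 G3=G1=1 -> 1011
Step 6: G0=NOT G0=NOT 1=0 G1=G0|G3=1|1=1 G2=G1=0 G3=G1=0 -> 0100
Step 7: G0=NOT G0=NOT 0=1 G1=G0|G3=0|0=0 G2=G1=1 G3=G1=1 -> 1011

1011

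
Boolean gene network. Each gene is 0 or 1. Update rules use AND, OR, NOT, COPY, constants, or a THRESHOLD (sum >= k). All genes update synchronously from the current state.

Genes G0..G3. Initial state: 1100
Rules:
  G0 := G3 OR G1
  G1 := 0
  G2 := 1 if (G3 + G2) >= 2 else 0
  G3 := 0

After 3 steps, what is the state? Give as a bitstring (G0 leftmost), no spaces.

Step 1: G0=G3|G1=0|1=1 G1=0(const) G2=(0+0>=2)=0 G3=0(const) -> 1000
Step 2: G0=G3|G1=0|0=0 G1=0(const) G2=(0+0>=2)=0 G3=0(const) -> 0000
Step 3: G0=G3|G1=0|0=0 G1=0(const) G2=(0+0>=2)=0 G3=0(const) -> 0000

0000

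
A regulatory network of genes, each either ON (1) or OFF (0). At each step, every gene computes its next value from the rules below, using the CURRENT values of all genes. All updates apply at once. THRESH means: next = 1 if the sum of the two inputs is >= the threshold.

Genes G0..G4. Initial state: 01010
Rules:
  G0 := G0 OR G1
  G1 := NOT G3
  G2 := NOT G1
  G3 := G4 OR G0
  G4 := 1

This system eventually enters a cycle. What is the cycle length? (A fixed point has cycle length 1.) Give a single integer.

Answer: 1

Derivation:
Step 0: 01010
Step 1: G0=G0|G1=0|1=1 G1=NOT G3=NOT 1=0 G2=NOT G1=NOT 1=0 G3=G4|G0=0|0=0 G4=1(const) -> 10001
Step 2: G0=G0|G1=1|0=1 G1=NOT G3=NOT 0=1 G2=NOT G1=NOT 0=1 G3=G4|G0=1|1=1 G4=1(const) -> 11111
Step 3: G0=G0|G1=1|1=1 G1=NOT G3=NOT 1=0 G2=NOT G1=NOT 1=0 G3=G4|G0=1|1=1 G4=1(const) -> 10011
Step 4: G0=G0|G1=1|0=1 G1=NOT G3=NOT 1=0 G2=NOT G1=NOT 0=1 G3=G4|G0=1|1=1 G4=1(const) -> 10111
Step 5: G0=G0|G1=1|0=1 G1=NOT G3=NOT 1=0 G2=NOT G1=NOT 0=1 G3=G4|G0=1|1=1 G4=1(const) -> 10111
State from step 5 equals state from step 4 -> cycle length 1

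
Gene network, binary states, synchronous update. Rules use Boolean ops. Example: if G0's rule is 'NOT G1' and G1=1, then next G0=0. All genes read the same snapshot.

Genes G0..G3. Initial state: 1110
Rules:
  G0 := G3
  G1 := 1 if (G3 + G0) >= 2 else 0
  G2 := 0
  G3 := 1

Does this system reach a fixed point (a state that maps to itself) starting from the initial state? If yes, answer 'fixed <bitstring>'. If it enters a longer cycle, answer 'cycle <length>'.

Answer: fixed 1101

Derivation:
Step 0: 1110
Step 1: G0=G3=0 G1=(0+1>=2)=0 G2=0(const) G3=1(const) -> 0001
Step 2: G0=G3=1 G1=(1+0>=2)=0 G2=0(const) G3=1(const) -> 1001
Step 3: G0=G3=1 G1=(1+1>=2)=1 G2=0(const) G3=1(const) -> 1101
Step 4: G0=G3=1 G1=(1+1>=2)=1 G2=0(const) G3=1(const) -> 1101
Fixed point reached at step 3: 1101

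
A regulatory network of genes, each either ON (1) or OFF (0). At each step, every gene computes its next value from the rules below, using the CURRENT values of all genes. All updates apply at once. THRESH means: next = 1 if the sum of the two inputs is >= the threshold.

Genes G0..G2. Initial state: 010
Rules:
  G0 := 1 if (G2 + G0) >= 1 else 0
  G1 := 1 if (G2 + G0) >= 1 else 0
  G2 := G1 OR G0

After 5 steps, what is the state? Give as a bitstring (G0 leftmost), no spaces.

Step 1: G0=(0+0>=1)=0 G1=(0+0>=1)=0 G2=G1|G0=1|0=1 -> 001
Step 2: G0=(1+0>=1)=1 G1=(1+0>=1)=1 G2=G1|G0=0|0=0 -> 110
Step 3: G0=(0+1>=1)=1 G1=(0+1>=1)=1 G2=G1|G0=1|1=1 -> 111
Step 4: G0=(1+1>=1)=1 G1=(1+1>=1)=1 G2=G1|G0=1|1=1 -> 111
Step 5: G0=(1+1>=1)=1 G1=(1+1>=1)=1 G2=G1|G0=1|1=1 -> 111

111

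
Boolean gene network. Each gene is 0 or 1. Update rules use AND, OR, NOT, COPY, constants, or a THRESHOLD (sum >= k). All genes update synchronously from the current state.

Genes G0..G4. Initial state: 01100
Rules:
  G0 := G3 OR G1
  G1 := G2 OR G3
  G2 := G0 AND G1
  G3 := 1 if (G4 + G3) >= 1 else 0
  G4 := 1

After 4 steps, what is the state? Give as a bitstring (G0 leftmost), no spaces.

Step 1: G0=G3|G1=0|1=1 G1=G2|G3=1|0=1 G2=G0&G1=0&1=0 G3=(0+0>=1)=0 G4=1(const) -> 11001
Step 2: G0=G3|G1=0|1=1 G1=G2|G3=0|0=0 G2=G0&G1=1&1=1 G3=(1+0>=1)=1 G4=1(const) -> 10111
Step 3: G0=G3|G1=1|0=1 G1=G2|G3=1|1=1 G2=G0&G1=1&0=0 G3=(1+1>=1)=1 G4=1(const) -> 11011
Step 4: G0=G3|G1=1|1=1 G1=G2|G3=0|1=1 G2=G0&G1=1&1=1 G3=(1+1>=1)=1 G4=1(const) -> 11111

11111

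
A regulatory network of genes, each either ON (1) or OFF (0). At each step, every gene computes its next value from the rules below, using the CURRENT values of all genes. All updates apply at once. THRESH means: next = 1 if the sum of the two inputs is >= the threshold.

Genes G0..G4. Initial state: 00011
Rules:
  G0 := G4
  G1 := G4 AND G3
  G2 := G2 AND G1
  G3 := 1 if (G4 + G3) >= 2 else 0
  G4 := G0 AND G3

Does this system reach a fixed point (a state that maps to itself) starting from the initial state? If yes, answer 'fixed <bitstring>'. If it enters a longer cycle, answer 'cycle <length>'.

Step 0: 00011
Step 1: G0=G4=1 G1=G4&G3=1&1=1 G2=G2&G1=0&0=0 G3=(1+1>=2)=1 G4=G0&G3=0&1=0 -> 11010
Step 2: G0=G4=0 G1=G4&G3=0&1=0 G2=G2&G1=0&1=0 G3=(0+1>=2)=0 G4=G0&G3=1&1=1 -> 00001
Step 3: G0=G4=1 G1=G4&G3=1&0=0 G2=G2&G1=0&0=0 G3=(1+0>=2)=0 G4=G0&G3=0&0=0 -> 10000
Step 4: G0=G4=0 G1=G4&G3=0&0=0 G2=G2&G1=0&0=0 G3=(0+0>=2)=0 G4=G0&G3=1&0=0 -> 00000
Step 5: G0=G4=0 G1=G4&G3=0&0=0 G2=G2&G1=0&0=0 G3=(0+0>=2)=0 G4=G0&G3=0&0=0 -> 00000
Fixed point reached at step 4: 00000

Answer: fixed 00000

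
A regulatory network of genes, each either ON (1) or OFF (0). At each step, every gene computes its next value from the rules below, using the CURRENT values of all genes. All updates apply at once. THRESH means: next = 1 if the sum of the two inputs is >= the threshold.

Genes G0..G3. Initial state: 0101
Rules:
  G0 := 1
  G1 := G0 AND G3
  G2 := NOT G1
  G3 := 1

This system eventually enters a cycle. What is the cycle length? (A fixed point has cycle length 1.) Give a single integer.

Answer: 1

Derivation:
Step 0: 0101
Step 1: G0=1(const) G1=G0&G3=0&1=0 G2=NOT G1=NOT 1=0 G3=1(const) -> 1001
Step 2: G0=1(const) G1=G0&G3=1&1=1 G2=NOT G1=NOT 0=1 G3=1(const) -> 1111
Step 3: G0=1(const) G1=G0&G3=1&1=1 G2=NOT G1=NOT 1=0 G3=1(const) -> 1101
Step 4: G0=1(const) G1=G0&G3=1&1=1 G2=NOT G1=NOT 1=0 G3=1(const) -> 1101
State from step 4 equals state from step 3 -> cycle length 1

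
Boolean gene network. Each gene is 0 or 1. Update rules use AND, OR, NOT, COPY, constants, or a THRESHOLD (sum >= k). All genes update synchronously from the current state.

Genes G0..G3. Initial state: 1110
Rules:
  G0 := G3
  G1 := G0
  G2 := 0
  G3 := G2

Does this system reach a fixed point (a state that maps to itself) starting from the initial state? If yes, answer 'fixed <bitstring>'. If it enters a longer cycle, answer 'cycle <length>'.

Answer: fixed 0000

Derivation:
Step 0: 1110
Step 1: G0=G3=0 G1=G0=1 G2=0(const) G3=G2=1 -> 0101
Step 2: G0=G3=1 G1=G0=0 G2=0(const) G3=G2=0 -> 1000
Step 3: G0=G3=0 G1=G0=1 G2=0(const) G3=G2=0 -> 0100
Step 4: G0=G3=0 G1=G0=0 G2=0(const) G3=G2=0 -> 0000
Step 5: G0=G3=0 G1=G0=0 G2=0(const) G3=G2=0 -> 0000
Fixed point reached at step 4: 0000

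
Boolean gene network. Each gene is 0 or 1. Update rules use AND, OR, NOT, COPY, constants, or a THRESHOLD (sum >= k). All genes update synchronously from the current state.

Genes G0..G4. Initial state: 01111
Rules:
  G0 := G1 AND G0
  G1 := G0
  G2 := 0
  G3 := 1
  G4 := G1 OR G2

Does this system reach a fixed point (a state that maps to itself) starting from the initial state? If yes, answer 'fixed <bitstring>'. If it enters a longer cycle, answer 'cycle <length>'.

Step 0: 01111
Step 1: G0=G1&G0=1&0=0 G1=G0=0 G2=0(const) G3=1(const) G4=G1|G2=1|1=1 -> 00011
Step 2: G0=G1&G0=0&0=0 G1=G0=0 G2=0(const) G3=1(const) G4=G1|G2=0|0=0 -> 00010
Step 3: G0=G1&G0=0&0=0 G1=G0=0 G2=0(const) G3=1(const) G4=G1|G2=0|0=0 -> 00010
Fixed point reached at step 2: 00010

Answer: fixed 00010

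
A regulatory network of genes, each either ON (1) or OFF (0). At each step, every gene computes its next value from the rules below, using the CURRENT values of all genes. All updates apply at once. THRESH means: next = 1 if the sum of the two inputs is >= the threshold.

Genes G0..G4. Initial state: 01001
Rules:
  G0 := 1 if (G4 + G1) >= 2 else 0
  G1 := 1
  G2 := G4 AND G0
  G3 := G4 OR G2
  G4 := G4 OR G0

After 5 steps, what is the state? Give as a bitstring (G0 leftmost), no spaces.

Step 1: G0=(1+1>=2)=1 G1=1(const) G2=G4&G0=1&0=0 G3=G4|G2=1|0=1 G4=G4|G0=1|0=1 -> 11011
Step 2: G0=(1+1>=2)=1 G1=1(const) G2=G4&G0=1&1=1 G3=G4|G2=1|0=1 G4=G4|G0=1|1=1 -> 11111
Step 3: G0=(1+1>=2)=1 G1=1(const) G2=G4&G0=1&1=1 G3=G4|G2=1|1=1 G4=G4|G0=1|1=1 -> 11111
Step 4: G0=(1+1>=2)=1 G1=1(const) G2=G4&G0=1&1=1 G3=G4|G2=1|1=1 G4=G4|G0=1|1=1 -> 11111
Step 5: G0=(1+1>=2)=1 G1=1(const) G2=G4&G0=1&1=1 G3=G4|G2=1|1=1 G4=G4|G0=1|1=1 -> 11111

11111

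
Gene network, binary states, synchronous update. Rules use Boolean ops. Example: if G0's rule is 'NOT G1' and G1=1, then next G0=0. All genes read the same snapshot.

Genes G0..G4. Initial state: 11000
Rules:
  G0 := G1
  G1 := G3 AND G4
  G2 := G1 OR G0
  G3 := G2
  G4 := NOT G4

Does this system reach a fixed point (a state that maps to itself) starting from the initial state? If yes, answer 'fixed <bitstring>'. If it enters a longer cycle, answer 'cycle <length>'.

Answer: cycle 4

Derivation:
Step 0: 11000
Step 1: G0=G1=1 G1=G3&G4=0&0=0 G2=G1|G0=1|1=1 G3=G2=0 G4=NOT G4=NOT 0=1 -> 10101
Step 2: G0=G1=0 G1=G3&G4=0&1=0 G2=G1|G0=0|1=1 G3=G2=1 G4=NOT G4=NOT 1=0 -> 00110
Step 3: G0=G1=0 G1=G3&G4=1&0=0 G2=G1|G0=0|0=0 G3=G2=1 G4=NOT G4=NOT 0=1 -> 00011
Step 4: G0=G1=0 G1=G3&G4=1&1=1 G2=G1|G0=0|0=0 G3=G2=0 G4=NOT G4=NOT 1=0 -> 01000
Step 5: G0=G1=1 G1=G3&G4=0&0=0 G2=G1|G0=1|0=1 G3=G2=0 G4=NOT G4=NOT 0=1 -> 10101
Cycle of length 4 starting at step 1 -> no fixed point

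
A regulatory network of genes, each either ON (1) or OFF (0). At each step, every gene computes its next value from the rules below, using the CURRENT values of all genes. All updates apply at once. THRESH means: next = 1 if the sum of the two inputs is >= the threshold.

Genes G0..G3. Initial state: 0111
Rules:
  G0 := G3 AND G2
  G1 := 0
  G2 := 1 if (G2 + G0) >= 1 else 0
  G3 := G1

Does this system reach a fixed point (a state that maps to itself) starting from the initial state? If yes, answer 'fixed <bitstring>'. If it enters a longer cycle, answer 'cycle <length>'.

Answer: fixed 0010

Derivation:
Step 0: 0111
Step 1: G0=G3&G2=1&1=1 G1=0(const) G2=(1+0>=1)=1 G3=G1=1 -> 1011
Step 2: G0=G3&G2=1&1=1 G1=0(const) G2=(1+1>=1)=1 G3=G1=0 -> 1010
Step 3: G0=G3&G2=0&1=0 G1=0(const) G2=(1+1>=1)=1 G3=G1=0 -> 0010
Step 4: G0=G3&G2=0&1=0 G1=0(const) G2=(1+0>=1)=1 G3=G1=0 -> 0010
Fixed point reached at step 3: 0010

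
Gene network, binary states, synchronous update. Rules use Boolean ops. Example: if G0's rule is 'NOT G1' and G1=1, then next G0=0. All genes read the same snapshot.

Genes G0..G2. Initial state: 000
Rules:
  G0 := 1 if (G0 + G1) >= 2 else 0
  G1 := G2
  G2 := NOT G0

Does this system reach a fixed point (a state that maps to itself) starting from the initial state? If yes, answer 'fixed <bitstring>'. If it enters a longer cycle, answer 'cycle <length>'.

Answer: fixed 011

Derivation:
Step 0: 000
Step 1: G0=(0+0>=2)=0 G1=G2=0 G2=NOT G0=NOT 0=1 -> 001
Step 2: G0=(0+0>=2)=0 G1=G2=1 G2=NOT G0=NOT 0=1 -> 011
Step 3: G0=(0+1>=2)=0 G1=G2=1 G2=NOT G0=NOT 0=1 -> 011
Fixed point reached at step 2: 011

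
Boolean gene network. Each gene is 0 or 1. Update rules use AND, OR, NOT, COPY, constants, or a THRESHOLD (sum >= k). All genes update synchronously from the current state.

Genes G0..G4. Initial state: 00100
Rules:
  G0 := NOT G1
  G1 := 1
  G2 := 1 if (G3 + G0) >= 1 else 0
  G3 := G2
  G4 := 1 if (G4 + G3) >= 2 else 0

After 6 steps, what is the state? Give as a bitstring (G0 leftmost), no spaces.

Step 1: G0=NOT G1=NOT 0=1 G1=1(const) G2=(0+0>=1)=0 G3=G2=1 G4=(0+0>=2)=0 -> 11010
Step 2: G0=NOT G1=NOT 1=0 G1=1(const) G2=(1+1>=1)=1 G3=G2=0 G4=(0+1>=2)=0 -> 01100
Step 3: G0=NOT G1=NOT 1=0 G1=1(const) G2=(0+0>=1)=0 G3=G2=1 G4=(0+0>=2)=0 -> 01010
Step 4: G0=NOT G1=NOT 1=0 G1=1(const) G2=(1+0>=1)=1 G3=G2=0 G4=(0+1>=2)=0 -> 01100
Step 5: G0=NOT G1=NOT 1=0 G1=1(const) G2=(0+0>=1)=0 G3=G2=1 G4=(0+0>=2)=0 -> 01010
Step 6: G0=NOT G1=NOT 1=0 G1=1(const) G2=(1+0>=1)=1 G3=G2=0 G4=(0+1>=2)=0 -> 01100

01100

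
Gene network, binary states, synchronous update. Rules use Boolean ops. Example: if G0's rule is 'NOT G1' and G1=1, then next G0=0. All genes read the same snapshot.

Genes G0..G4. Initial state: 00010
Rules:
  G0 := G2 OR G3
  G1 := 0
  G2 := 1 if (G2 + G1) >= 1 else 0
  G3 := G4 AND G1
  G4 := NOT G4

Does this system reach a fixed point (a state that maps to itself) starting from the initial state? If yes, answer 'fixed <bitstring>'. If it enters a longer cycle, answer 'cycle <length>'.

Step 0: 00010
Step 1: G0=G2|G3=0|1=1 G1=0(const) G2=(0+0>=1)=0 G3=G4&G1=0&0=0 G4=NOT G4=NOT 0=1 -> 10001
Step 2: G0=G2|G3=0|0=0 G1=0(const) G2=(0+0>=1)=0 G3=G4&G1=1&0=0 G4=NOT G4=NOT 1=0 -> 00000
Step 3: G0=G2|G3=0|0=0 G1=0(const) G2=(0+0>=1)=0 G3=G4&G1=0&0=0 G4=NOT G4=NOT 0=1 -> 00001
Step 4: G0=G2|G3=0|0=0 G1=0(const) G2=(0+0>=1)=0 G3=G4&G1=1&0=0 G4=NOT G4=NOT 1=0 -> 00000
Cycle of length 2 starting at step 2 -> no fixed point

Answer: cycle 2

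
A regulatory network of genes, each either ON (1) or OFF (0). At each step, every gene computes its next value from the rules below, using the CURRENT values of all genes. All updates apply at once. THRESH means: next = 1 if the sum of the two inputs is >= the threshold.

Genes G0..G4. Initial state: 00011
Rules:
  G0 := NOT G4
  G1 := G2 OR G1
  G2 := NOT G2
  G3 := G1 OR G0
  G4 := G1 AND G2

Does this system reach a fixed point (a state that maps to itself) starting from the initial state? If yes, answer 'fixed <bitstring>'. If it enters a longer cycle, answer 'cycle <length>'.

Step 0: 00011
Step 1: G0=NOT G4=NOT 1=0 G1=G2|G1=0|0=0 G2=NOT G2=NOT 0=1 G3=G1|G0=0|0=0 G4=G1&G2=0&0=0 -> 00100
Step 2: G0=NOT G4=NOT 0=1 G1=G2|G1=1|0=1 G2=NOT G2=NOT 1=0 G3=G1|G0=0|0=0 G4=G1&G2=0&1=0 -> 11000
Step 3: G0=NOT G4=NOT 0=1 G1=G2|G1=0|1=1 G2=NOT G2=NOT 0=1 G3=G1|G0=1|1=1 G4=G1&G2=1&0=0 -> 11110
Step 4: G0=NOT G4=NOT 0=1 G1=G2|G1=1|1=1 G2=NOT G2=NOT 1=0 G3=G1|G0=1|1=1 G4=G1&G2=1&1=1 -> 11011
Step 5: G0=NOT G4=NOT 1=0 G1=G2|G1=0|1=1 G2=NOT G2=NOT 0=1 G3=G1|G0=1|1=1 G4=G1&G2=1&0=0 -> 01110
Step 6: G0=NOT G4=NOT 0=1 G1=G2|G1=1|1=1 G2=NOT G2=NOT 1=0 G3=G1|G0=1|0=1 G4=G1&G2=1&1=1 -> 11011
Cycle of length 2 starting at step 4 -> no fixed point

Answer: cycle 2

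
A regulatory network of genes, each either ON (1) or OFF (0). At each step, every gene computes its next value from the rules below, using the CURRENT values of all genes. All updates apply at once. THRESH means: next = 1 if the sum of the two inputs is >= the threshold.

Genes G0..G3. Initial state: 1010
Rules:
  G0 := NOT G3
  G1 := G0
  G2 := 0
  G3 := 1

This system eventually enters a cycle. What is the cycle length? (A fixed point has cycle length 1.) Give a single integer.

Answer: 1

Derivation:
Step 0: 1010
Step 1: G0=NOT G3=NOT 0=1 G1=G0=1 G2=0(const) G3=1(const) -> 1101
Step 2: G0=NOT G3=NOT 1=0 G1=G0=1 G2=0(const) G3=1(const) -> 0101
Step 3: G0=NOT G3=NOT 1=0 G1=G0=0 G2=0(const) G3=1(const) -> 0001
Step 4: G0=NOT G3=NOT 1=0 G1=G0=0 G2=0(const) G3=1(const) -> 0001
State from step 4 equals state from step 3 -> cycle length 1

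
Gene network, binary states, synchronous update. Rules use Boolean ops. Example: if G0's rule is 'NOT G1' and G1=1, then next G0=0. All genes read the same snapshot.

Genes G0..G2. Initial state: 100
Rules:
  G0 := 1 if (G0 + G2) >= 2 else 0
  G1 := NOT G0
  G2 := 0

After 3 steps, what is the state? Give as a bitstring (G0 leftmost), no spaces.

Step 1: G0=(1+0>=2)=0 G1=NOT G0=NOT 1=0 G2=0(const) -> 000
Step 2: G0=(0+0>=2)=0 G1=NOT G0=NOT 0=1 G2=0(const) -> 010
Step 3: G0=(0+0>=2)=0 G1=NOT G0=NOT 0=1 G2=0(const) -> 010

010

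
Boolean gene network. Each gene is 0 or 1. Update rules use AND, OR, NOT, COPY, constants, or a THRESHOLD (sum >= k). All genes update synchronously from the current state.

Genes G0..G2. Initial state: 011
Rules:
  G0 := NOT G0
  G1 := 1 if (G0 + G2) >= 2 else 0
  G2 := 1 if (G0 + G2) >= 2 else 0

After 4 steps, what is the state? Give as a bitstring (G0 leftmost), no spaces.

Step 1: G0=NOT G0=NOT 0=1 G1=(0+1>=2)=0 G2=(0+1>=2)=0 -> 100
Step 2: G0=NOT G0=NOT 1=0 G1=(1+0>=2)=0 G2=(1+0>=2)=0 -> 000
Step 3: G0=NOT G0=NOT 0=1 G1=(0+0>=2)=0 G2=(0+0>=2)=0 -> 100
Step 4: G0=NOT G0=NOT 1=0 G1=(1+0>=2)=0 G2=(1+0>=2)=0 -> 000

000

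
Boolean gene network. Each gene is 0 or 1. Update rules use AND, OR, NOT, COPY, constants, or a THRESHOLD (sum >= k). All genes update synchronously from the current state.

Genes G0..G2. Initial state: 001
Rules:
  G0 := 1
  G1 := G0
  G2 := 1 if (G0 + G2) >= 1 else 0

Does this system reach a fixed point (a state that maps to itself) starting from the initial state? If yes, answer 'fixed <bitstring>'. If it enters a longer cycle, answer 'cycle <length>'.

Step 0: 001
Step 1: G0=1(const) G1=G0=0 G2=(0+1>=1)=1 -> 101
Step 2: G0=1(const) G1=G0=1 G2=(1+1>=1)=1 -> 111
Step 3: G0=1(const) G1=G0=1 G2=(1+1>=1)=1 -> 111
Fixed point reached at step 2: 111

Answer: fixed 111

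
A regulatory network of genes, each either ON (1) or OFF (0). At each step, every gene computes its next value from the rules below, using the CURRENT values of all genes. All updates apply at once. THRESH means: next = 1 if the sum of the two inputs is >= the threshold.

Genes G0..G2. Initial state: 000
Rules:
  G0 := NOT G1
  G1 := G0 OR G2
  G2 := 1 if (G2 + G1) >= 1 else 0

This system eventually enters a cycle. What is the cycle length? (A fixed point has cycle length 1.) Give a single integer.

Answer: 1

Derivation:
Step 0: 000
Step 1: G0=NOT G1=NOT 0=1 G1=G0|G2=0|0=0 G2=(0+0>=1)=0 -> 100
Step 2: G0=NOT G1=NOT 0=1 G1=G0|G2=1|0=1 G2=(0+0>=1)=0 -> 110
Step 3: G0=NOT G1=NOT 1=0 G1=G0|G2=1|0=1 G2=(0+1>=1)=1 -> 011
Step 4: G0=NOT G1=NOT 1=0 G1=G0|G2=0|1=1 G2=(1+1>=1)=1 -> 011
State from step 4 equals state from step 3 -> cycle length 1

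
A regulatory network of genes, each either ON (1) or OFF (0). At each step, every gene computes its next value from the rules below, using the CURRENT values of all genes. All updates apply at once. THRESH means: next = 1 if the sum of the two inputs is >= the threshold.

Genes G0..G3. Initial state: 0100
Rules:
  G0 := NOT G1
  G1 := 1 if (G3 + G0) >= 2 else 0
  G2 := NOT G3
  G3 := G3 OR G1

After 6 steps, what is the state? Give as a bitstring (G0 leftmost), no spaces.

Step 1: G0=NOT G1=NOT 1=0 G1=(0+0>=2)=0 G2=NOT G3=NOT 0=1 G3=G3|G1=0|1=1 -> 0011
Step 2: G0=NOT G1=NOT 0=1 G1=(1+0>=2)=0 G2=NOT G3=NOT 1=0 G3=G3|G1=1|0=1 -> 1001
Step 3: G0=NOT G1=NOT 0=1 G1=(1+1>=2)=1 G2=NOT G3=NOT 1=0 G3=G3|G1=1|0=1 -> 1101
Step 4: G0=NOT G1=NOT 1=0 G1=(1+1>=2)=1 G2=NOT G3=NOT 1=0 G3=G3|G1=1|1=1 -> 0101
Step 5: G0=NOT G1=NOT 1=0 G1=(1+0>=2)=0 G2=NOT G3=NOT 1=0 G3=G3|G1=1|1=1 -> 0001
Step 6: G0=NOT G1=NOT 0=1 G1=(1+0>=2)=0 G2=NOT G3=NOT 1=0 G3=G3|G1=1|0=1 -> 1001

1001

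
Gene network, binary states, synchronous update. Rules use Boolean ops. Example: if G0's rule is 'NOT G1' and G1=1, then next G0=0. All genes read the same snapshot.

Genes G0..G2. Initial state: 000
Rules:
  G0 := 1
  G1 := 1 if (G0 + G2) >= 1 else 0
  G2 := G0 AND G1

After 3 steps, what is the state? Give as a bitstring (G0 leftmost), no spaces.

Step 1: G0=1(const) G1=(0+0>=1)=0 G2=G0&G1=0&0=0 -> 100
Step 2: G0=1(const) G1=(1+0>=1)=1 G2=G0&G1=1&0=0 -> 110
Step 3: G0=1(const) G1=(1+0>=1)=1 G2=G0&G1=1&1=1 -> 111

111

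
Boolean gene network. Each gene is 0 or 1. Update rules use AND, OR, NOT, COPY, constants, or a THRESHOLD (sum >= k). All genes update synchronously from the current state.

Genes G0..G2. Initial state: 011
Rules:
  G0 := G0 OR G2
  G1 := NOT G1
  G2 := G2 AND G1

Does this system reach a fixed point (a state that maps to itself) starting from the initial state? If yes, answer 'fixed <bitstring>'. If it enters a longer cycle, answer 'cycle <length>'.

Step 0: 011
Step 1: G0=G0|G2=0|1=1 G1=NOT G1=NOT 1=0 G2=G2&G1=1&1=1 -> 101
Step 2: G0=G0|G2=1|1=1 G1=NOT G1=NOT 0=1 G2=G2&G1=1&0=0 -> 110
Step 3: G0=G0|G2=1|0=1 G1=NOT G1=NOT 1=0 G2=G2&G1=0&1=0 -> 100
Step 4: G0=G0|G2=1|0=1 G1=NOT G1=NOT 0=1 G2=G2&G1=0&0=0 -> 110
Cycle of length 2 starting at step 2 -> no fixed point

Answer: cycle 2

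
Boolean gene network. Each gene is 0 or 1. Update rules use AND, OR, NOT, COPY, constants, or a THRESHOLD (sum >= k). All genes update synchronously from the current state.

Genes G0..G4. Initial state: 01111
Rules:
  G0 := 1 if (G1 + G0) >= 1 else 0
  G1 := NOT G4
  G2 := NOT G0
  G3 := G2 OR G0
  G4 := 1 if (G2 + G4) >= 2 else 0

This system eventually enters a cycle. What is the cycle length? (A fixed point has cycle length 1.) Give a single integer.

Step 0: 01111
Step 1: G0=(1+0>=1)=1 G1=NOT G4=NOT 1=0 G2=NOT G0=NOT 0=1 G3=G2|G0=1|0=1 G4=(1+1>=2)=1 -> 10111
Step 2: G0=(0+1>=1)=1 G1=NOT G4=NOT 1=0 G2=NOT G0=NOT 1=0 G3=G2|G0=1|1=1 G4=(1+1>=2)=1 -> 10011
Step 3: G0=(0+1>=1)=1 G1=NOT G4=NOT 1=0 G2=NOT G0=NOT 1=0 G3=G2|G0=0|1=1 G4=(0+1>=2)=0 -> 10010
Step 4: G0=(0+1>=1)=1 G1=NOT G4=NOT 0=1 G2=NOT G0=NOT 1=0 G3=G2|G0=0|1=1 G4=(0+0>=2)=0 -> 11010
Step 5: G0=(1+1>=1)=1 G1=NOT G4=NOT 0=1 G2=NOT G0=NOT 1=0 G3=G2|G0=0|1=1 G4=(0+0>=2)=0 -> 11010
State from step 5 equals state from step 4 -> cycle length 1

Answer: 1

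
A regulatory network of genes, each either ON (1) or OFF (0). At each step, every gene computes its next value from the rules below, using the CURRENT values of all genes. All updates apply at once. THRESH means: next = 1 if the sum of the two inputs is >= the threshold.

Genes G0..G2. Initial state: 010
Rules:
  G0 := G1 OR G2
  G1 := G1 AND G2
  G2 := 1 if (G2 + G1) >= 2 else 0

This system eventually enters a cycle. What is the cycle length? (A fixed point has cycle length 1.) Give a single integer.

Step 0: 010
Step 1: G0=G1|G2=1|0=1 G1=G1&G2=1&0=0 G2=(0+1>=2)=0 -> 100
Step 2: G0=G1|G2=0|0=0 G1=G1&G2=0&0=0 G2=(0+0>=2)=0 -> 000
Step 3: G0=G1|G2=0|0=0 G1=G1&G2=0&0=0 G2=(0+0>=2)=0 -> 000
State from step 3 equals state from step 2 -> cycle length 1

Answer: 1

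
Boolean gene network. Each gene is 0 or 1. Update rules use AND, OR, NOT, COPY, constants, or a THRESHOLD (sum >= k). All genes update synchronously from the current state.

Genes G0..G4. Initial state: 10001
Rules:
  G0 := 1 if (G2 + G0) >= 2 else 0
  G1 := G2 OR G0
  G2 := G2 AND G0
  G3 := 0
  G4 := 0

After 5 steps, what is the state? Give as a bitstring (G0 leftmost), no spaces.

Step 1: G0=(0+1>=2)=0 G1=G2|G0=0|1=1 G2=G2&G0=0&1=0 G3=0(const) G4=0(const) -> 01000
Step 2: G0=(0+0>=2)=0 G1=G2|G0=0|0=0 G2=G2&G0=0&0=0 G3=0(const) G4=0(const) -> 00000
Step 3: G0=(0+0>=2)=0 G1=G2|G0=0|0=0 G2=G2&G0=0&0=0 G3=0(const) G4=0(const) -> 00000
Step 4: G0=(0+0>=2)=0 G1=G2|G0=0|0=0 G2=G2&G0=0&0=0 G3=0(const) G4=0(const) -> 00000
Step 5: G0=(0+0>=2)=0 G1=G2|G0=0|0=0 G2=G2&G0=0&0=0 G3=0(const) G4=0(const) -> 00000

00000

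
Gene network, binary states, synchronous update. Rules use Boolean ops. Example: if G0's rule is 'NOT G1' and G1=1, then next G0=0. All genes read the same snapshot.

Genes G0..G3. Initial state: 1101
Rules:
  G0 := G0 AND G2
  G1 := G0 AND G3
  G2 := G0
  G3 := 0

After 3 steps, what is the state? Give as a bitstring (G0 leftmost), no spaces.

Step 1: G0=G0&G2=1&0=0 G1=G0&G3=1&1=1 G2=G0=1 G3=0(const) -> 0110
Step 2: G0=G0&G2=0&1=0 G1=G0&G3=0&0=0 G2=G0=0 G3=0(const) -> 0000
Step 3: G0=G0&G2=0&0=0 G1=G0&G3=0&0=0 G2=G0=0 G3=0(const) -> 0000

0000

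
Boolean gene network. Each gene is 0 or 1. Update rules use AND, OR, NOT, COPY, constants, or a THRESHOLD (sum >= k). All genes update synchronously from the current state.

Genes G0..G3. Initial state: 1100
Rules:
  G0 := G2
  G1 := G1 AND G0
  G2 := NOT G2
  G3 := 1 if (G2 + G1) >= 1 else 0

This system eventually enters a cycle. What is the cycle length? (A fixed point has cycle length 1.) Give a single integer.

Answer: 2

Derivation:
Step 0: 1100
Step 1: G0=G2=0 G1=G1&G0=1&1=1 G2=NOT G2=NOT 0=1 G3=(0+1>=1)=1 -> 0111
Step 2: G0=G2=1 G1=G1&G0=1&0=0 G2=NOT G2=NOT 1=0 G3=(1+1>=1)=1 -> 1001
Step 3: G0=G2=0 G1=G1&G0=0&1=0 G2=NOT G2=NOT 0=1 G3=(0+0>=1)=0 -> 0010
Step 4: G0=G2=1 G1=G1&G0=0&0=0 G2=NOT G2=NOT 1=0 G3=(1+0>=1)=1 -> 1001
State from step 4 equals state from step 2 -> cycle length 2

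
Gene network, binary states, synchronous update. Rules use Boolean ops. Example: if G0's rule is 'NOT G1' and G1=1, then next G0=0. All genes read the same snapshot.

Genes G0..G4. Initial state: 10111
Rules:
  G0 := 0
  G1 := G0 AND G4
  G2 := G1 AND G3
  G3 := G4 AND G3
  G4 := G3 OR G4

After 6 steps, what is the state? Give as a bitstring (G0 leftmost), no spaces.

Step 1: G0=0(const) G1=G0&G4=1&1=1 G2=G1&G3=0&1=0 G3=G4&G3=1&1=1 G4=G3|G4=1|1=1 -> 01011
Step 2: G0=0(const) G1=G0&G4=0&1=0 G2=G1&G3=1&1=1 G3=G4&G3=1&1=1 G4=G3|G4=1|1=1 -> 00111
Step 3: G0=0(const) G1=G0&G4=0&1=0 G2=G1&G3=0&1=0 G3=G4&G3=1&1=1 G4=G3|G4=1|1=1 -> 00011
Step 4: G0=0(const) G1=G0&G4=0&1=0 G2=G1&G3=0&1=0 G3=G4&G3=1&1=1 G4=G3|G4=1|1=1 -> 00011
Step 5: G0=0(const) G1=G0&G4=0&1=0 G2=G1&G3=0&1=0 G3=G4&G3=1&1=1 G4=G3|G4=1|1=1 -> 00011
Step 6: G0=0(const) G1=G0&G4=0&1=0 G2=G1&G3=0&1=0 G3=G4&G3=1&1=1 G4=G3|G4=1|1=1 -> 00011

00011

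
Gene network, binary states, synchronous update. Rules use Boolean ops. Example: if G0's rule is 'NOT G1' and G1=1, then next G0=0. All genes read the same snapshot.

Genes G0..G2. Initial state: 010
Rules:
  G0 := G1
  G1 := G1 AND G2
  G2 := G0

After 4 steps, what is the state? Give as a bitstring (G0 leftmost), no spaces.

Step 1: G0=G1=1 G1=G1&G2=1&0=0 G2=G0=0 -> 100
Step 2: G0=G1=0 G1=G1&G2=0&0=0 G2=G0=1 -> 001
Step 3: G0=G1=0 G1=G1&G2=0&1=0 G2=G0=0 -> 000
Step 4: G0=G1=0 G1=G1&G2=0&0=0 G2=G0=0 -> 000

000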